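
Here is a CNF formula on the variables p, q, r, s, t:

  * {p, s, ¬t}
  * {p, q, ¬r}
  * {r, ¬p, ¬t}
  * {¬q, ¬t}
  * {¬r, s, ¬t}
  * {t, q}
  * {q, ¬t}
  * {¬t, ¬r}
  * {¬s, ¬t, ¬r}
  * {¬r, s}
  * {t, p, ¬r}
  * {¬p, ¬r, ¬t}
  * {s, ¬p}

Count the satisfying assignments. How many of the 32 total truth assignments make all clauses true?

Satisfying assignments:
  p=0 q=1 r=0 s=0 t=0
  p=0 q=1 r=0 s=1 t=0
  p=1 q=1 r=0 s=1 t=0
  p=1 q=1 r=1 s=1 t=0
Count: 4.

4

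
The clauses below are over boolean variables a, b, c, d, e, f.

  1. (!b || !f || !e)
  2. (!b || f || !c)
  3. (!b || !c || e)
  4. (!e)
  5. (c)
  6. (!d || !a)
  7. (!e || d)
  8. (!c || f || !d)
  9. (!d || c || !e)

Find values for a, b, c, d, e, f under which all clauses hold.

(!e) is a unit clause, so e = False.
The clause (c) is unit: c must be True.
(!b) is a unit clause, so b = False.
d occurs only negated in the remaining clauses — set d = False.
Pure literal: f appears only positively; assign f = True.
a is now unconstrained; take a = True.
Every clause has at least one true literal under this assignment.

a = 1, b = 0, c = 1, d = 0, e = 0, f = 1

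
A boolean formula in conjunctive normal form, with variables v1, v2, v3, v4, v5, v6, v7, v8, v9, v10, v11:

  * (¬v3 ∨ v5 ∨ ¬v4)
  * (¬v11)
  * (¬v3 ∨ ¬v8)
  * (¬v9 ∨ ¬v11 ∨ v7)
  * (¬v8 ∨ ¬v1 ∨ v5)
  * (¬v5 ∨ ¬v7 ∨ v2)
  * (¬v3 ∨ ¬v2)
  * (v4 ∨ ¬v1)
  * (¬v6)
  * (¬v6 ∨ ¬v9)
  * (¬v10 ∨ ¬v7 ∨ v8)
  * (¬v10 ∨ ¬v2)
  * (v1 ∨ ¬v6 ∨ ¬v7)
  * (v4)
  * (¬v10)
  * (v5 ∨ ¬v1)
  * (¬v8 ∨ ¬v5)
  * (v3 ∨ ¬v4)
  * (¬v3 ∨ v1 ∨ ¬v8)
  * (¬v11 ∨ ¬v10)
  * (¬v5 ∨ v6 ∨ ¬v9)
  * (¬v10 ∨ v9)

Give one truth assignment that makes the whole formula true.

v1 = False, v2 = False, v3 = True, v4 = True, v5 = True, v6 = False, v7 = False, v8 = False, v9 = False, v10 = False, v11 = False

The clause (¬v11) is unit: v11 must be False.
(¬v6) is a unit clause, so v6 = False.
(v4) is a unit clause, so v4 = True.
Unit propagation: (¬v10) forces v10 = False.
(v3) is a unit clause, so v3 = True.
(v5) is a unit clause, so v5 = True.
The clause (¬v8) is unit: v8 must be False.
The clause (¬v2) is unit: v2 must be False.
Unit propagation: (¬v7) forces v7 = False.
Unit propagation: (¬v9) forces v9 = False.
v1 is now unconstrained; take v1 = False.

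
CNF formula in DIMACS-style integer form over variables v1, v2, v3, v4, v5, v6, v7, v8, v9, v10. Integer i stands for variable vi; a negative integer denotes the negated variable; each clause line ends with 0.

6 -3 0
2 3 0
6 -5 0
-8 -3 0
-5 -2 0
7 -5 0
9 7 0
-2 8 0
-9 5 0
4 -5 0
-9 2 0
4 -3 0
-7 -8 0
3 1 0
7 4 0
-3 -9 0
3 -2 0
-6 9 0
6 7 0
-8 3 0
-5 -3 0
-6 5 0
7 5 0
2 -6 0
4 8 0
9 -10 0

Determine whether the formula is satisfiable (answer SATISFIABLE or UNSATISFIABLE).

v3 = True:
  propagation gives v6=True, v8=False, v2=False; an empty clause results — contradiction.
v3 = False:
  propagation gives v2=True; an empty clause results — contradiction.
Every branch closes, so no satisfying assignment exists.

UNSATISFIABLE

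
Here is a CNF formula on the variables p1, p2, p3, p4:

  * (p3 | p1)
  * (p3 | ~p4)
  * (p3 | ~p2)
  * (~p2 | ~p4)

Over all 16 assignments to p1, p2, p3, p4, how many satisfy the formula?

7

Case analysis on p3 and p2:
  p3=1, p2=1: remaining (p1,p4) ∈ {(0,0); (1,0)} — 2.
  p3=1, p2=0: remaining (p1,p4) ∈ {(0,0); (0,1); (1,0); (1,1)} — 4.
  p3=0, p2=1: a clause becomes empty — 0.
  p3=0, p2=0: remaining (p1,p4) ∈ {(1,0)} — 1.
Total: 2 + 4 + 0 + 1 = 7.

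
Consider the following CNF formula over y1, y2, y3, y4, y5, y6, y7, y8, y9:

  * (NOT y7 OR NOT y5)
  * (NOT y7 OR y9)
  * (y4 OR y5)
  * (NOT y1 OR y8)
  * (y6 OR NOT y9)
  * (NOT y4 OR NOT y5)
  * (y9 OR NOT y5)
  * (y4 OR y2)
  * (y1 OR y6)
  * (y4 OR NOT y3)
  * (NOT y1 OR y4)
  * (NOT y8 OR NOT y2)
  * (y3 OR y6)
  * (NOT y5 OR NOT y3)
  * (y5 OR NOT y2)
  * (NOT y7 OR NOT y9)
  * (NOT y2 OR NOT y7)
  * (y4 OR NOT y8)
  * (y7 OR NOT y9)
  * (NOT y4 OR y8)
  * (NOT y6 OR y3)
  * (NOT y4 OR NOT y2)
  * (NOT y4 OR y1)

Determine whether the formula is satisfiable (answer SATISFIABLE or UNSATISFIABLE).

SATISFIABLE

Branch on y1: take y1 = True.
  then y8 is forced to True.
  then y4 is forced to True.
  then y5 is forced to False.
  then y2 is forced to False.
Set y3 = True and propagate.
Set y6 = False and propagate.
  then y9 is forced to False.
  then y7 is forced to False.
Every clause has at least one true literal under this assignment.
So y1=True, y2=False, y3=True, y4=True, y5=False, y6=False, y7=False, y8=True, y9=False is a satisfying assignment.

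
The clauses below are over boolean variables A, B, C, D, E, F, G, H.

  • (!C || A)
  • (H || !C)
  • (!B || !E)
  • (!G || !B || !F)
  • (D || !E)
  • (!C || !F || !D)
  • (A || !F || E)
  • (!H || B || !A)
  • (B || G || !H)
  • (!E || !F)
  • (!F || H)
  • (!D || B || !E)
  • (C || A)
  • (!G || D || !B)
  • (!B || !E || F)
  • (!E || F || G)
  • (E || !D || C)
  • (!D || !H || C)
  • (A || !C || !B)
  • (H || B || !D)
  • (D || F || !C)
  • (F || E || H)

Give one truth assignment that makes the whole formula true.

A=True, B=True, C=True, D=True, E=False, F=False, G=True, H=True

Branch on A: take A = True.
Branch on B: take B = True.
  then E is forced to False.
For the remaining variables, C = True, D = True, F = False, G = True, H = True works.
Every clause has at least one true literal under this assignment.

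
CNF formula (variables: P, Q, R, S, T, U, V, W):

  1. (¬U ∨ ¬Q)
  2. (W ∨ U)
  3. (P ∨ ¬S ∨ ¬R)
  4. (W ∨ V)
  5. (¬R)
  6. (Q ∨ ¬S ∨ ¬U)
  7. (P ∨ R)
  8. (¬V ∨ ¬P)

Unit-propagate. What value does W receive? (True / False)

(¬R) stands alone — R = False.
From (P ∨ R) and R = False: P = True.
In (¬V ∨ ¬P), ¬P is now false; ¬V must hold, so V = False.
From (W ∨ V) and V = False: W = True.

True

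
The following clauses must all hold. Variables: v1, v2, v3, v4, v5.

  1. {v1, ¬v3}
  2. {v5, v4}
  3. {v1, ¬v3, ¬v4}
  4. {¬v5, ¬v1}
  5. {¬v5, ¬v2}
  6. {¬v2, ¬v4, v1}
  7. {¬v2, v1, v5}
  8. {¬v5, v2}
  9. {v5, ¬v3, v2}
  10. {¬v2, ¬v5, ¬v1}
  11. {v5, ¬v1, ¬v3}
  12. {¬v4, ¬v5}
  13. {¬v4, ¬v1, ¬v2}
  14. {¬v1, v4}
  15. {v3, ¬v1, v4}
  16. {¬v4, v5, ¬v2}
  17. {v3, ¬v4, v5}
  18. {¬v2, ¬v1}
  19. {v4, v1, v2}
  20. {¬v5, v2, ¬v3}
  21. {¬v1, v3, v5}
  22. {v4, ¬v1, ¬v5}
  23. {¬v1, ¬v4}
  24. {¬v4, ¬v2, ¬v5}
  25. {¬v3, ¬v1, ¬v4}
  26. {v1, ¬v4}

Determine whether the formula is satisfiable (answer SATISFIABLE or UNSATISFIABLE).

v1 = True:
  propagation gives v5=False, v4=True; an empty clause results — contradiction.
v1 = False:
  propagation gives v3=False, v4=False, v5=True, v2=False; an empty clause results — contradiction.
Every branch closes, so no satisfying assignment exists.

UNSATISFIABLE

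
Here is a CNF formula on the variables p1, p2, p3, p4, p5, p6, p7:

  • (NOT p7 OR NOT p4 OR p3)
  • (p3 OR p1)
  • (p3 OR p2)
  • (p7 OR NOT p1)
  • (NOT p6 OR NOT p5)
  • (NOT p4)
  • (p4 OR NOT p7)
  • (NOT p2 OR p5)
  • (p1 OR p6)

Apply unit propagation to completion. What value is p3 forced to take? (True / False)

True

Unit clause (NOT p4) sets p4 = False.
(p4 OR NOT p7): since p4 = False, the clause reduces to (NOT p7). p7 = False.
(NOT p1 OR p7): since p7 = False, the clause reduces to (NOT p1). p1 = False.
In (p1 OR p3), p1 is now false; p3 must hold, so p3 = True.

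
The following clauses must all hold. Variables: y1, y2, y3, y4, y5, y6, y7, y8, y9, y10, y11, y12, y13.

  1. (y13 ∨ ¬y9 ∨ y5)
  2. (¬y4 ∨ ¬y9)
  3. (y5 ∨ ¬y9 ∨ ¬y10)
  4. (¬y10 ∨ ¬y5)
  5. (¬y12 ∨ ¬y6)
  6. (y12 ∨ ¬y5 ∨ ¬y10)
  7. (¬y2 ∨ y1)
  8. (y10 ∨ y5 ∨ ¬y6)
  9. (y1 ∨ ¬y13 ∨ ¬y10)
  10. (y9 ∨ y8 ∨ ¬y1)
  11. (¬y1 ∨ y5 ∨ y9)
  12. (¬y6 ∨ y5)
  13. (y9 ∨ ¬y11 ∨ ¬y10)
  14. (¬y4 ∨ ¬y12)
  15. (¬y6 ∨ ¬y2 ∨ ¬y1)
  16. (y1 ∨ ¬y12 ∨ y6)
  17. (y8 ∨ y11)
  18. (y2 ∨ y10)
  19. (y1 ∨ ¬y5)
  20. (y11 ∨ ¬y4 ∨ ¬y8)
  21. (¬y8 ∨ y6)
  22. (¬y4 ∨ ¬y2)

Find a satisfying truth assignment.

y4 occurs only negated in the remaining clauses — set y4 = False.
Branch on y1: take y1 = True.
The remaining clauses are satisfied by y2 = True, y3 = True, y5 = True, y6 = False, y7 = True, y8 = False, y9 = True, y10 = False, y11 = True, y12 = False, y13 = False.
Every clause has at least one true literal under this assignment.

y1=True, y2=True, y3=True, y4=False, y5=True, y6=False, y7=True, y8=False, y9=True, y10=False, y11=True, y12=False, y13=False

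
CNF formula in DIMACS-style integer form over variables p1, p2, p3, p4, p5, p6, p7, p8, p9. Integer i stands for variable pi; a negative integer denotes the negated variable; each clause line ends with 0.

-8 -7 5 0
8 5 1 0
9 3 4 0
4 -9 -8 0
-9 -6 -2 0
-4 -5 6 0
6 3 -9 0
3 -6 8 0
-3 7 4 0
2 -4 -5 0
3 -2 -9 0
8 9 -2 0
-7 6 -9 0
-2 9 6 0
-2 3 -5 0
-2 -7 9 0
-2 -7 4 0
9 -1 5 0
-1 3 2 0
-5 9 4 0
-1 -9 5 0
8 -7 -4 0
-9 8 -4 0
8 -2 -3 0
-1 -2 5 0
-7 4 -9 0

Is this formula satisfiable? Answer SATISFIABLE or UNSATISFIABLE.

SATISFIABLE

Branch on p1: take p1 = False.
Branch on p2: take p2 = False.
For the remaining variables, p3 = True, p4 = True, p5 = False, p6 = False, p7 = False, p8 = True, p9 = True works.
So p1 = 0, p2 = 0, p3 = 1, p4 = 1, p5 = 0, p6 = 0, p7 = 0, p8 = 1, p9 = 1 is a satisfying assignment.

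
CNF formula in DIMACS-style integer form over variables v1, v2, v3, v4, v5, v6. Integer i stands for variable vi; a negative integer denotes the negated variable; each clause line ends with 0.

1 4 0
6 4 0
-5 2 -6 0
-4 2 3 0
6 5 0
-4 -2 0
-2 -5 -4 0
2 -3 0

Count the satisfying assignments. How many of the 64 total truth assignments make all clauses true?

5

The models are:
  v1=1 v2=0 v3=0 v4=0 v5=0 v6=1
  v1=1 v2=1 v3=0 v4=0 v5=0 v6=1
  v1=1 v2=1 v3=0 v4=0 v5=1 v6=1
  v1=1 v2=1 v3=1 v4=0 v5=0 v6=1
  v1=1 v2=1 v3=1 v4=0 v5=1 v6=1
Count: 5.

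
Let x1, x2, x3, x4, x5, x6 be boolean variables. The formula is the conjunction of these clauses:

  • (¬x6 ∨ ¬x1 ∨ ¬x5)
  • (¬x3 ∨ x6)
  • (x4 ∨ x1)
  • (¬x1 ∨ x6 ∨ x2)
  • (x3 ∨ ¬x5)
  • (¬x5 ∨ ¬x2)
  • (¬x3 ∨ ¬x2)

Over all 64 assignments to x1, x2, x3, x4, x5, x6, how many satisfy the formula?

Split on x1, then x2.
  x1=T, x2=T: remaining (x3,x4,x5,x6) ∈ {(F,F,F,F); (F,F,F,T); (F,T,F,F); (F,T,F,T)} — 4.
  x1=T, x2=F: remaining (x3,x4,x5,x6) ∈ {(F,F,F,T); (F,T,F,T); (T,F,F,T); (T,T,F,T)} — 4.
  x1=F, x2=T: remaining (x3,x4,x5,x6) ∈ {(F,T,F,F); (F,T,F,T)} — 2.
  x1=F, x2=F: remaining (x3,x4,x5,x6) ∈ {(F,T,F,F); (F,T,F,T); (T,T,F,T); (T,T,T,T)} — 4.
Total: 4 + 4 + 2 + 4 = 14.

14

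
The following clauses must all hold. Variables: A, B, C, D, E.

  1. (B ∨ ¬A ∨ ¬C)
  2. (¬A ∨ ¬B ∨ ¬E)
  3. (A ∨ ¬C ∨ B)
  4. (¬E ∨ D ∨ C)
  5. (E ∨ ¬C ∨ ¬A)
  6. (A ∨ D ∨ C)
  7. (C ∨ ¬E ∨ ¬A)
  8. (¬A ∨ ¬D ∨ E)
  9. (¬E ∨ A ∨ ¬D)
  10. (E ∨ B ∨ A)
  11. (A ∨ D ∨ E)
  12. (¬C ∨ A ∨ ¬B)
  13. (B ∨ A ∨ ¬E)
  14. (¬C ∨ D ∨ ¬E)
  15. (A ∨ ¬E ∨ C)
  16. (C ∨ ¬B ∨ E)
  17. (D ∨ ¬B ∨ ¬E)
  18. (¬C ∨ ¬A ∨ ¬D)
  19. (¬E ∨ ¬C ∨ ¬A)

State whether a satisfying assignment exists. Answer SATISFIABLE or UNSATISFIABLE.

SATISFIABLE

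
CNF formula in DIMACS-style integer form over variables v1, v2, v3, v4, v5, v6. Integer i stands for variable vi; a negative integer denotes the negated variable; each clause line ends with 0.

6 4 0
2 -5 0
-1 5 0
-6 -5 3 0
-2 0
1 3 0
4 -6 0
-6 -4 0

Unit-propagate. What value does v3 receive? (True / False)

(!v2) stands alone — v2 = False.
In (!v5 || v2), v2 is now false; !v5 must hold, so v5 = False.
(!v1 || v5) with v5 = False leaves only !v1, so v1 = False.
(v3 || v1) with v1 = False leaves only v3, so v3 = True.

True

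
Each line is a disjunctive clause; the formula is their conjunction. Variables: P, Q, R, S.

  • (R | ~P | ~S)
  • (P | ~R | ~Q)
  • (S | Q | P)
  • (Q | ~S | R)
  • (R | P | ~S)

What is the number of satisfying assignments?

8

Case analysis on P and R:
  P=1, R=1: remaining (Q,S) ∈ {(0,0); (0,1); (1,0); (1,1)} — 4.
  P=1, R=0: remaining (Q,S) ∈ {(0,0); (1,0)} — 2.
  P=0, R=1: remaining (Q,S) ∈ {(0,1)} — 1.
  P=0, R=0: remaining (Q,S) ∈ {(1,0)} — 1.
Total: 4 + 2 + 1 + 1 = 8.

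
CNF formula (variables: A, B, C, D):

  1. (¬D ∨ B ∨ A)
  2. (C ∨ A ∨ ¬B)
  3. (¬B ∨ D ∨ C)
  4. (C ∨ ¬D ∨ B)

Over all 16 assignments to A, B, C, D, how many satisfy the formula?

10

Split on B, then C.
  B=1, C=1: remaining (A,D) ∈ {(0,0); (0,1); (1,0); (1,1)} — 4.
  B=1, C=0: remaining (A,D) ∈ {(1,1)} — 1.
  B=0, C=1: remaining (A,D) ∈ {(0,0); (1,0); (1,1)} — 3.
  B=0, C=0: remaining (A,D) ∈ {(0,0); (1,0)} — 2.
Total: 4 + 1 + 3 + 2 = 10.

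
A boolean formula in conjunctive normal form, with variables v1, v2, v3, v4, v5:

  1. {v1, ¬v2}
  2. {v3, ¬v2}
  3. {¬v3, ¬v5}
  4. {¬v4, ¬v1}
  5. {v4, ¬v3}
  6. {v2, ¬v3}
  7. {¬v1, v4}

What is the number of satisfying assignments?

4

The models are:
  v1=F v2=F v3=F v4=F v5=F
  v1=F v2=F v3=F v4=F v5=T
  v1=F v2=F v3=F v4=T v5=F
  v1=F v2=F v3=F v4=T v5=T
Count: 4.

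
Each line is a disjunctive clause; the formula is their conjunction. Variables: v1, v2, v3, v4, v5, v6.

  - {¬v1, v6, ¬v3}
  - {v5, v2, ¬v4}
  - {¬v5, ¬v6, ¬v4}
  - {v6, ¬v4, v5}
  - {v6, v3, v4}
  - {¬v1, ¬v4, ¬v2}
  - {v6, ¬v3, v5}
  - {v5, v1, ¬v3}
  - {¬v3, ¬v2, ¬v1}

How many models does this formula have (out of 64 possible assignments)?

20

Split on v3, then v4.
  v3=1, v4=1: remaining (v1,v2,v5,v6) ∈ {(0,0,1,0); (0,1,1,0)} — 2.
  v3=1, v4=0: 6 of the 16 assignments to (v1,v2,v5,v6) work.
  v3=0, v4=1: remaining (v1,v2,v5,v6) ∈ {(0,0,1,0); (0,1,0,1); (0,1,1,0); (1,0,1,0)} — 4.
  v3=0, v4=0: forces v6=1; v1, v2, v5 free → 2^3 = 8.
Total: 2 + 6 + 4 + 8 = 20.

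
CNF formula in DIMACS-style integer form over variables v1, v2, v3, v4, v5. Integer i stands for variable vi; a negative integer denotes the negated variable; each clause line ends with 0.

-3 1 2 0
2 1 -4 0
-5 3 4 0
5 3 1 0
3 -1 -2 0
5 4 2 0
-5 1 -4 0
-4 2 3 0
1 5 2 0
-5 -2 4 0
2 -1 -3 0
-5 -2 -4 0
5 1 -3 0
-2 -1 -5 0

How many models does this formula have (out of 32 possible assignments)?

Satisfying assignments:
  v1=T v2=T v3=T v4=F v5=F
  v1=T v2=T v3=T v4=T v5=F
Count: 2.

2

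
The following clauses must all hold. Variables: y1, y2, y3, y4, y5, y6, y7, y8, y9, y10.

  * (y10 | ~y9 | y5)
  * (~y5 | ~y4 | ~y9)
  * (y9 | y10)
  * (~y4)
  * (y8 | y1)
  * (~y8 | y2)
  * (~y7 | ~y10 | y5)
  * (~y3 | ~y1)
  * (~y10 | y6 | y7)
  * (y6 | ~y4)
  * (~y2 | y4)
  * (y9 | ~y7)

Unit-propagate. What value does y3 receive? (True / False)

False

Unit clause (~y4) sets y4 = False.
(~y2 | y4): since y4 = False, the clause reduces to (~y2). y2 = False.
In (~y8 | y2), y2 is now false; ~y8 must hold, so y8 = False.
(y1 | y8) with y8 = False leaves only y1, so y1 = True.
From (~y1 | ~y3) and y1 = True: y3 = False.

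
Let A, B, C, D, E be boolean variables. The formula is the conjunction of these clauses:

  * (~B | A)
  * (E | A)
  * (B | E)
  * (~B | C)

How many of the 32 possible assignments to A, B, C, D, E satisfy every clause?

Case analysis on B and A:
  B=1, A=1: remaining (C,D,E) ∈ {(1,0,0); (1,0,1); (1,1,0); (1,1,1)} — 4.
  B=1, A=0: a clause becomes empty — 0.
  B=0, A=1: remaining (C,D,E) ∈ {(0,0,1); (0,1,1); (1,0,1); (1,1,1)} — 4.
  B=0, A=0: remaining (C,D,E) ∈ {(0,0,1); (0,1,1); (1,0,1); (1,1,1)} — 4.
Total: 4 + 0 + 4 + 4 = 12.

12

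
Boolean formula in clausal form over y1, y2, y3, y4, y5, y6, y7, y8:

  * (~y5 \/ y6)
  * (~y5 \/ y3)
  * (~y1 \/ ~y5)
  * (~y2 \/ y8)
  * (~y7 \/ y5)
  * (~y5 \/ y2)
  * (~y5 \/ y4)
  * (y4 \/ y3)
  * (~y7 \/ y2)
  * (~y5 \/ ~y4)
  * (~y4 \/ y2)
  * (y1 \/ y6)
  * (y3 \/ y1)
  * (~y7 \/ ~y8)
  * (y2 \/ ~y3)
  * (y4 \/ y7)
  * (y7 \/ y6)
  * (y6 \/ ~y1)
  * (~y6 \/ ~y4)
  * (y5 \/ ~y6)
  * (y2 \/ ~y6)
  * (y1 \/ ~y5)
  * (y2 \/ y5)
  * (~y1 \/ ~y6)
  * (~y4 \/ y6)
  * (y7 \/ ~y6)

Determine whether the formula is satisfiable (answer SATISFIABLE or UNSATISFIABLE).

y5 = True:
  propagation gives y6=True, y3=True, y1=False; an empty clause results — contradiction.
y5 = False:
  propagation gives y7=False, y4=True, y2=True, y8=True; an empty clause results — contradiction.
Every branch closes, so no satisfying assignment exists.

UNSATISFIABLE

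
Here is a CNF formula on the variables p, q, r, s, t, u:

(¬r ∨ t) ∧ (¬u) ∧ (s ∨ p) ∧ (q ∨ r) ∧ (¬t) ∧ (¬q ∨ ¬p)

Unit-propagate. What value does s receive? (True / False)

(¬u) is a unit clause: u = False.
(¬t) is a unit clause: t = False.
(t ∨ ¬r) with t = False leaves only ¬r, so r = False.
From (r ∨ q) and r = False: q = True.
(¬q ∨ ¬p) with q = True leaves only ¬p, so p = False.
In (s ∨ p), p is now false; s must hold, so s = True.

True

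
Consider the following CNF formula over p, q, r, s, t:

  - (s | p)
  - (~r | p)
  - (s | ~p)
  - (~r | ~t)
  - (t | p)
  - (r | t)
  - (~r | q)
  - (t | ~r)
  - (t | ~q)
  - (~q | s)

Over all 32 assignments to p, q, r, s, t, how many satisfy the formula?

4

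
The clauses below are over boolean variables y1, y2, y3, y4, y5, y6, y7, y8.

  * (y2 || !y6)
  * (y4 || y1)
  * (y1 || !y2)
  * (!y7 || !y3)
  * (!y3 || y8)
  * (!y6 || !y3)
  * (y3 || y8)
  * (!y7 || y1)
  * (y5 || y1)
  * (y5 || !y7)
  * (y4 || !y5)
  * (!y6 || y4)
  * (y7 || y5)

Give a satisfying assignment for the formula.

y1=True, y2=True, y3=False, y4=True, y5=True, y6=False, y7=False, y8=True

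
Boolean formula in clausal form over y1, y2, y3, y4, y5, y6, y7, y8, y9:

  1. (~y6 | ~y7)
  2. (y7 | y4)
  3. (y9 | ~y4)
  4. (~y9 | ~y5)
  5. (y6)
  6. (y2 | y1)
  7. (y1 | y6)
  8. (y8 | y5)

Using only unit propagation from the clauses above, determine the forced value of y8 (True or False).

(y6) stands alone — y6 = True.
(~y6 | ~y7) with y6 = True leaves only ~y7, so y7 = False.
(y4 | y7) with y7 = False leaves only y4, so y4 = True.
In (y9 | ~y4), ~y4 is now false; y9 must hold, so y9 = True.
In (~y5 | ~y9), ~y9 is now false; ~y5 must hold, so y5 = False.
(y8 | y5): since y5 = False, the clause reduces to (y8). y8 = True.

True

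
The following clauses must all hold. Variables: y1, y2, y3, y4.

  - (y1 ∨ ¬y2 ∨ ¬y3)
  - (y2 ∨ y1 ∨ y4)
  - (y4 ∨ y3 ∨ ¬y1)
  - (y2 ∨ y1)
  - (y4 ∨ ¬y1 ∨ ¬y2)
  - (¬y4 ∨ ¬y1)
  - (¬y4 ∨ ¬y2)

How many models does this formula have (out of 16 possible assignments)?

2

The models are:
  y1=0 y2=1 y3=0 y4=0
  y1=1 y2=0 y3=1 y4=0
Count: 2.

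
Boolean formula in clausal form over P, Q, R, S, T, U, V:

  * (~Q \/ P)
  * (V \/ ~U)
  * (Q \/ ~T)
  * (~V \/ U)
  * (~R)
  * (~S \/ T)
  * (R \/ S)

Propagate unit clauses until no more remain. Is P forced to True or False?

True

Unit clause (~R) sets R = False.
In (R \/ S), R is now false; S must hold, so S = True.
In (~S \/ T), ~S is now false; T must hold, so T = True.
(Q \/ ~T): since T = True, the clause reduces to (Q). Q = True.
(P \/ ~Q) with Q = True leaves only P, so P = True.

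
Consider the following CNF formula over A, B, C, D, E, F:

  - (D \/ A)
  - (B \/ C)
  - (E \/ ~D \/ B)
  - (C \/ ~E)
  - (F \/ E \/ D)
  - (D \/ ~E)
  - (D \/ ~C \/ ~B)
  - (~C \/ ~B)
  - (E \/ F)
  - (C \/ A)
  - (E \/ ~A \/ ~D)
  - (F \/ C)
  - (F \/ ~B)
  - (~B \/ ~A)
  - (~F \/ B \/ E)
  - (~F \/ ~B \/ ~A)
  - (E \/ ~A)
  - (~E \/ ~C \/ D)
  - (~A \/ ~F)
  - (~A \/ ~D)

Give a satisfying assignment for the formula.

A = False  B = False  C = True  D = True  E = True  F = True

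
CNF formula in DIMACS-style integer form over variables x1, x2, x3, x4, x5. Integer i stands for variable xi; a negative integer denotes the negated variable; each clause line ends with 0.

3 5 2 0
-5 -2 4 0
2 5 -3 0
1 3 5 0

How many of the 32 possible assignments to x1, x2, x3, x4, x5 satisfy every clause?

18

Case analysis on x5 and x2:
  x5=1, x2=1: remaining (x1,x3,x4) ∈ {(0,0,1); (0,1,1); (1,0,1); (1,1,1)} — 4.
  x5=1, x2=0: x1, x3, x4 free → 2^3 = 8.
  x5=0, x2=1: x4 free; 3 ways for (x1,x3) × 2^1 = 6.
  x5=0, x2=0: a clause becomes empty — 0.
Total: 4 + 8 + 6 + 0 = 18.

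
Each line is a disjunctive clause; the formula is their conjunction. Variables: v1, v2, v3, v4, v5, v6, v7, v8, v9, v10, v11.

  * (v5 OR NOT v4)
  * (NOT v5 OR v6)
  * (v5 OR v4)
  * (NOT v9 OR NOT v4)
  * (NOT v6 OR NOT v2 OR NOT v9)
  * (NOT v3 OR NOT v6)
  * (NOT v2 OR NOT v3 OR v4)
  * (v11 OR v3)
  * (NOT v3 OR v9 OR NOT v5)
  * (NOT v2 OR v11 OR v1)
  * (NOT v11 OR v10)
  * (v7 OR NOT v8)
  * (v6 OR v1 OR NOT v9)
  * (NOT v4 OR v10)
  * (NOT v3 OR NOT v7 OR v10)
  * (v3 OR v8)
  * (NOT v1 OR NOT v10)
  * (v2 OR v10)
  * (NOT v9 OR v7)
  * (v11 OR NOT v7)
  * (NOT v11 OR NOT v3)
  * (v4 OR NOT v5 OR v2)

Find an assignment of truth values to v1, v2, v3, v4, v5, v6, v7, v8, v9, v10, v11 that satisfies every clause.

v1=F, v2=T, v3=F, v4=T, v5=T, v6=T, v7=T, v8=T, v9=F, v10=T, v11=T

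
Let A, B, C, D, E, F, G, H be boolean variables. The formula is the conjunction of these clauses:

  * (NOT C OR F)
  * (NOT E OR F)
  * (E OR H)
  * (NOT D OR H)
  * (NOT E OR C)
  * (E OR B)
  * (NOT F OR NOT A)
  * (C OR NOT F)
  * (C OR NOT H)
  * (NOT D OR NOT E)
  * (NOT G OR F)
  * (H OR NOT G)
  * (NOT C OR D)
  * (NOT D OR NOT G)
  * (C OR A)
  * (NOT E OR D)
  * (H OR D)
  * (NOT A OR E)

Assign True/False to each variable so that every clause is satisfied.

A = F, B = T, C = T, D = T, E = F, F = T, G = F, H = T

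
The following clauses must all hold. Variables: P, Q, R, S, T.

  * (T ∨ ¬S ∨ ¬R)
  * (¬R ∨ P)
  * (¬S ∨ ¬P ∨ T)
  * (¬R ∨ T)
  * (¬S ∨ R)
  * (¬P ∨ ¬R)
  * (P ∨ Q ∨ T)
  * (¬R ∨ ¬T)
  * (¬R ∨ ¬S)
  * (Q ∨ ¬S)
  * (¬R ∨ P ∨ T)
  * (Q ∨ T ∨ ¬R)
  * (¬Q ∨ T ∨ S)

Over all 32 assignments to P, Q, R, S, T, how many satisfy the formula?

The models are:
  P=F Q=F R=F S=F T=T
  P=F Q=T R=F S=F T=T
  P=T Q=F R=F S=F T=F
  P=T Q=F R=F S=F T=T
  P=T Q=T R=F S=F T=T
Count: 5.

5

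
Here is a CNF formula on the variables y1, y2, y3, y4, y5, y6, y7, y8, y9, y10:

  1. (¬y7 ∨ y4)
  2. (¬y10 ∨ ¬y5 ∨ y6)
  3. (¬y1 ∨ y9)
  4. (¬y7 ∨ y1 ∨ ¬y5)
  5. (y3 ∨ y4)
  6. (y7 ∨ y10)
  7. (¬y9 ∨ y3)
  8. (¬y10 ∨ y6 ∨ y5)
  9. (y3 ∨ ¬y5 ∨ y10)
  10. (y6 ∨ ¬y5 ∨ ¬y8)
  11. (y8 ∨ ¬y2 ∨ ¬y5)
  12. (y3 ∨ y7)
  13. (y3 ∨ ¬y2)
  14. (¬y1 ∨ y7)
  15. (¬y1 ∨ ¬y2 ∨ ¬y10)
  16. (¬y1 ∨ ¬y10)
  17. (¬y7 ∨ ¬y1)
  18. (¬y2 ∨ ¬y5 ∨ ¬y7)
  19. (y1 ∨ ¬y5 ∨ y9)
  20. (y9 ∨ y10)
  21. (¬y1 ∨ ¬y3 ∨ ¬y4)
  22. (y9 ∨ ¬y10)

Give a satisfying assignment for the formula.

y1 = F, y2 = T, y3 = T, y4 = F, y5 = T, y6 = T, y7 = F, y8 = T, y9 = T, y10 = T

Check each clause:
  1. (y4 ∨ ¬y7) — ¬y7 is true.
  2. (y6 ∨ ¬y5 ∨ ¬y10) — y6 is true.
  3. (¬y1 ∨ y9) — y9 is true.
  4. (¬y5 ∨ y1 ∨ ¬y7) — ¬y7 is true.
  5. (y3 ∨ y4) — y3 is true.
  6. (y7 ∨ y10) — y10 is true.
  7. (¬y9 ∨ y3) — y3 is true.
  8. (y6 ∨ y5 ∨ ¬y10) — y5 is true.
  9. (y3 ∨ ¬y5 ∨ y10) — y10 is true.
  10. (¬y5 ∨ ¬y8 ∨ y6) — y6 is true.
  11. (y8 ∨ ¬y2 ∨ ¬y5) — y8 is true.
  12. (y7 ∨ y3) — y3 is true.
  13. (¬y2 ∨ y3) — y3 is true.
  14. (y7 ∨ ¬y1) — ¬y1 is true.
  15. (¬y2 ∨ ¬y1 ∨ ¬y10) — ¬y1 is true.
  16. (¬y1 ∨ ¬y10) — ¬y1 is true.
  17. (¬y1 ∨ ¬y7) — ¬y7 is true.
  18. (¬y7 ∨ ¬y5 ∨ ¬y2) — ¬y7 is true.
  19. (y9 ∨ ¬y5 ∨ y1) — y9 is true.
  20. (y10 ∨ y9) — y9 is true.
  21. (¬y1 ∨ ¬y4 ∨ ¬y3) — ¬y4 is true.
  22. (y9 ∨ ¬y10) — y9 is true.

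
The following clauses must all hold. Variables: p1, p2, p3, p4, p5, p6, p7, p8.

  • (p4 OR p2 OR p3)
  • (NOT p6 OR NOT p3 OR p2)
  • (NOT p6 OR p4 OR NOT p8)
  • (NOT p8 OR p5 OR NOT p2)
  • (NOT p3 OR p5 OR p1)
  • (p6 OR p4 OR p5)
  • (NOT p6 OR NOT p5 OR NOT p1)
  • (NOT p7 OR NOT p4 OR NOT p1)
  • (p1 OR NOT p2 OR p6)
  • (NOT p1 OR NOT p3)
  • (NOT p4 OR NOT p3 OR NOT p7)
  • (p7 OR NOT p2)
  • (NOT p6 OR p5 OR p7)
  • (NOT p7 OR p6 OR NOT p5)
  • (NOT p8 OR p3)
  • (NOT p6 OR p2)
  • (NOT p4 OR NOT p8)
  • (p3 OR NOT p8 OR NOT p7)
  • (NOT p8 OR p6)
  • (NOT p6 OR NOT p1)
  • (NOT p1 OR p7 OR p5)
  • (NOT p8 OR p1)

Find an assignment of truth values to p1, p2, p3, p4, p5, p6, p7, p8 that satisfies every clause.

p1=False, p2=False, p3=False, p4=True, p5=True, p6=False, p7=False, p8=False

p8 occurs only negated in the remaining clauses — set p8 = False.
Branch on p1: take p1 = False.
Set p2 = False and propagate.
  then p6 is forced to False.
Try p3 = False.
  then p4 is forced to True.
The remaining clauses are satisfied by p5 = True, p7 = False.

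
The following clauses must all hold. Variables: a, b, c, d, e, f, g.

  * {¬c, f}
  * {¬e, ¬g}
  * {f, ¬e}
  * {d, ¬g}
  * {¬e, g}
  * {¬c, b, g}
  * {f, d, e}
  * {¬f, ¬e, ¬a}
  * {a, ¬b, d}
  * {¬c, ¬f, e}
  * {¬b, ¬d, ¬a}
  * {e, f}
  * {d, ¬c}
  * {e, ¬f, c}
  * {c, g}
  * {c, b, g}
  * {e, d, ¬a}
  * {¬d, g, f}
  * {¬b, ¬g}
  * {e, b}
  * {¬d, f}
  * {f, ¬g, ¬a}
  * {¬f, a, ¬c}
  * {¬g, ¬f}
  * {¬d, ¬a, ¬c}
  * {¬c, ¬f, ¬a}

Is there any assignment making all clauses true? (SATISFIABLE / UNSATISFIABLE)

UNSATISFIABLE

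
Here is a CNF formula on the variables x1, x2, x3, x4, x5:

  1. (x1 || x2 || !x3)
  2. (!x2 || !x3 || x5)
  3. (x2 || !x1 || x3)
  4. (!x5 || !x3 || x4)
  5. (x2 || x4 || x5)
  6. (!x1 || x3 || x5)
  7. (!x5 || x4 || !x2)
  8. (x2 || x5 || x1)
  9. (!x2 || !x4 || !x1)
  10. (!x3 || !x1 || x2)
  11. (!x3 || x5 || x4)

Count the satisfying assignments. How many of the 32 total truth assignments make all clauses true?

Satisfying assignments:
  x1=F x2=F x3=F x4=F x5=T
  x1=F x2=F x3=F x4=T x5=T
  x1=F x2=T x3=F x4=F x5=F
  x1=F x2=T x3=F x4=T x5=F
  x1=F x2=T x3=F x4=T x5=T
  x1=F x2=T x3=T x4=T x5=T
That's 6 in total.

6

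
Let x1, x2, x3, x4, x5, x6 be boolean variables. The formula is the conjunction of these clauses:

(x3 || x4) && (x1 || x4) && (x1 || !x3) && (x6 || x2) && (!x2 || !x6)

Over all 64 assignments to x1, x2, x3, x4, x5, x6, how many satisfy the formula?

16

Split on x1, then x2.
  x1=1, x2=1: x5 free; 3 ways for (x3,x4,x6) × 2^1 = 6.
  x1=1, x2=0: x5 free; 3 ways for (x3,x4,x6) × 2^1 = 6.
  x1=0, x2=1: remaining (x3,x4,x5,x6) ∈ {(0,1,0,0); (0,1,1,0)} — 2.
  x1=0, x2=0: remaining (x3,x4,x5,x6) ∈ {(0,1,0,1); (0,1,1,1)} — 2.
Total: 6 + 6 + 2 + 2 = 16.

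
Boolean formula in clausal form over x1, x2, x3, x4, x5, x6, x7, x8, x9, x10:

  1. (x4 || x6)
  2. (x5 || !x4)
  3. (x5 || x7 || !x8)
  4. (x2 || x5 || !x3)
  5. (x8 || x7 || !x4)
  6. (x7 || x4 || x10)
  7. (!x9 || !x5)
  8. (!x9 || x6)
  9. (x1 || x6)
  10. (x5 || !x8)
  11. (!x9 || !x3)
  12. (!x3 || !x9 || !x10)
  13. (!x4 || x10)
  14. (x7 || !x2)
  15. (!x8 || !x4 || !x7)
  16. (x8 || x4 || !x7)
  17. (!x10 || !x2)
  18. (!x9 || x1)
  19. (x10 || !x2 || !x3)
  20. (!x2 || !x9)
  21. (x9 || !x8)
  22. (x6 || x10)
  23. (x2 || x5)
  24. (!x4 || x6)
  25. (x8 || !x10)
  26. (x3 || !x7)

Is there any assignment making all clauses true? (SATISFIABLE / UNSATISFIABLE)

x4 = True:
  propagation gives x5=True, x9=False, x10=True, x2=False; an empty clause results — contradiction.
x4 = False:
  x2 = True:
    propagation gives x7=True, x8=True, x5=True, x9=False; an empty clause results — contradiction.
  x2 = False:
    propagation gives x5=True, x9=False, x8=False, x7=False; an empty clause results — contradiction.
Every branch closes, so no satisfying assignment exists.

UNSATISFIABLE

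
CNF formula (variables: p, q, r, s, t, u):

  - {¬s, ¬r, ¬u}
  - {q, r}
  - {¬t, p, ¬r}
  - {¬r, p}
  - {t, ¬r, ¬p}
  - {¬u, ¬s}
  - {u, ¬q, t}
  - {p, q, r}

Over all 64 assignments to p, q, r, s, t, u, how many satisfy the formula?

14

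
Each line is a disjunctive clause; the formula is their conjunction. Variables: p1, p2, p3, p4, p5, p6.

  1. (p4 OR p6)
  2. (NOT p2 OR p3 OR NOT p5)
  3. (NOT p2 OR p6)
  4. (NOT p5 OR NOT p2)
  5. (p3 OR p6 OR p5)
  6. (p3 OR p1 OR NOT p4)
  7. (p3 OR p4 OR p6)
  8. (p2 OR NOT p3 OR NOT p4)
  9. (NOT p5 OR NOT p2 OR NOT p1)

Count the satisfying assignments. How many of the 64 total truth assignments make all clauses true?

18

Split on p2, then p3.
  p2=T, p3=T: remaining (p1,p4,p5,p6) ∈ {(F,F,F,T); (F,T,F,T); (T,F,F,T); (T,T,F,T)} — 4.
  p2=T, p3=F: remaining (p1,p4,p5,p6) ∈ {(F,F,F,T); (T,F,F,T); (T,T,F,T)} — 3.
  p2=F, p3=T: remaining (p1,p4,p5,p6) ∈ {(F,F,F,T); (F,F,T,T); (T,F,F,T); (T,F,T,T)} — 4.
  p2=F, p3=F: 7 of the 16 assignments to (p1,p4,p5,p6) work.
Total: 4 + 3 + 4 + 7 = 18.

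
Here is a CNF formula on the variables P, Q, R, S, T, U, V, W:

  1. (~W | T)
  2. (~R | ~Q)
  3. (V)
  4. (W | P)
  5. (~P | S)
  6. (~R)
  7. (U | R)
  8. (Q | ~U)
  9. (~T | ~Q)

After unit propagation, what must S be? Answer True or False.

True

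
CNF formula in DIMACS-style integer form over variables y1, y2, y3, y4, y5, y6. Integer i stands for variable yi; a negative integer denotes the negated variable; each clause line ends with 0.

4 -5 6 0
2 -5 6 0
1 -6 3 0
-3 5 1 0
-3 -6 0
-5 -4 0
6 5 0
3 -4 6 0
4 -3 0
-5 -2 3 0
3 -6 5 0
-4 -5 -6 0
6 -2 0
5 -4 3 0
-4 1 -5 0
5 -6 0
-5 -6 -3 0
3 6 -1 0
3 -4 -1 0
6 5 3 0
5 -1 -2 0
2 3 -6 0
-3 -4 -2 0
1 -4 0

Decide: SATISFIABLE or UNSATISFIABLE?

y3 = True:
  propagation gives y6=False, y5=True, y4=True; an empty clause results — contradiction.
y3 = False:
  y5 = True:
    propagation gives y4=False, y6=True, y1=True, y2=False; an empty clause results — contradiction.
  y5 = False:
    propagation gives y6=True; an empty clause results — contradiction.
Every branch closes, so no satisfying assignment exists.

UNSATISFIABLE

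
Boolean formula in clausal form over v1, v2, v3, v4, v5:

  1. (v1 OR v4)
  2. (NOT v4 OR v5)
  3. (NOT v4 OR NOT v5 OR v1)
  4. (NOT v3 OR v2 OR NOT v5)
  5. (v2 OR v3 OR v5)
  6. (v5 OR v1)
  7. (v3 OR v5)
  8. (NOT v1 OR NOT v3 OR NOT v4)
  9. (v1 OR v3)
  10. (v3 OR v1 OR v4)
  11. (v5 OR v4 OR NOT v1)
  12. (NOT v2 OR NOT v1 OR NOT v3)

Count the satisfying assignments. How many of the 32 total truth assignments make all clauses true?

Satisfying assignments:
  v1=T v2=F v3=F v4=F v5=T
  v1=T v2=F v3=F v4=T v5=T
  v1=T v2=T v3=F v4=F v5=T
  v1=T v2=T v3=F v4=T v5=T
That's 4 in total.

4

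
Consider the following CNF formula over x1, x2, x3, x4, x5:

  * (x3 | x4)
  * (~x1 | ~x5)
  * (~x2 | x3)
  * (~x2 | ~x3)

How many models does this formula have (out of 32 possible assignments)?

Split on x3, then x2.
  x3=1, x2=1: a clause becomes empty — 0.
  x3=1, x2=0: x4 free; 3 ways for (x1,x5) × 2^1 = 6.
  x3=0, x2=1: a clause becomes empty — 0.
  x3=0, x2=0: remaining (x1,x4,x5) ∈ {(0,1,0); (0,1,1); (1,1,0)} — 3.
Total: 0 + 6 + 0 + 3 = 9.

9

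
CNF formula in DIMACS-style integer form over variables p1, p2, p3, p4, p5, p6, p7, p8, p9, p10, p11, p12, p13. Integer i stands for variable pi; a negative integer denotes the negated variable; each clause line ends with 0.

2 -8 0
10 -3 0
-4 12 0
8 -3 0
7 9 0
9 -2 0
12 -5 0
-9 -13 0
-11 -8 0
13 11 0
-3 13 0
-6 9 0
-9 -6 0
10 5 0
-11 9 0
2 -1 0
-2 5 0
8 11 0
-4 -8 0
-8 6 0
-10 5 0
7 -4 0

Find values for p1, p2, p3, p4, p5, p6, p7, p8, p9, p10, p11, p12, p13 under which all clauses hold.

p1=0, p2=1, p3=0, p4=0, p5=1, p6=0, p7=1, p8=0, p9=1, p10=0, p11=1, p12=1, p13=0

Check each clause:
  1. (NOT p8 OR p2) — NOT p8 is true.
  2. (p10 OR NOT p3) — NOT p3 is true.
  3. (NOT p4 OR p12) — NOT p4 is true.
  4. (NOT p3 OR p8) — NOT p3 is true.
  5. (p7 OR p9) — p9 is true.
  6. (p9 OR NOT p2) — p9 is true.
  7. (NOT p5 OR p12) — p12 is true.
  8. (NOT p9 OR NOT p13) — NOT p13 is true.
  9. (NOT p8 OR NOT p11) — NOT p8 is true.
  10. (p13 OR p11) — p11 is true.
  11. (NOT p3 OR p13) — NOT p3 is true.
  12. (NOT p6 OR p9) — p9 is true.
  13. (NOT p6 OR NOT p9) — NOT p6 is true.
  14. (p5 OR p10) — p5 is true.
  15. (NOT p11 OR p9) — p9 is true.
  16. (NOT p1 OR p2) — p2 is true.
  17. (p5 OR NOT p2) — p5 is true.
  18. (p11 OR p8) — p11 is true.
  19. (NOT p4 OR NOT p8) — NOT p8 is true.
  20. (NOT p8 OR p6) — NOT p8 is true.
  21. (NOT p10 OR p5) — p5 is true.
  22. (p7 OR NOT p4) — NOT p4 is true.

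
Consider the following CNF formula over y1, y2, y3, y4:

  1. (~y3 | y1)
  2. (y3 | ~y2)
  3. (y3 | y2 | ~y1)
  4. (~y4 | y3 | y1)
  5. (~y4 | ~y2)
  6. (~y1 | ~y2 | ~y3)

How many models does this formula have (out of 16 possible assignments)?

3

The models are:
  y1=0 y2=0 y3=0 y4=0
  y1=1 y2=0 y3=1 y4=0
  y1=1 y2=0 y3=1 y4=1
That's 3 in total.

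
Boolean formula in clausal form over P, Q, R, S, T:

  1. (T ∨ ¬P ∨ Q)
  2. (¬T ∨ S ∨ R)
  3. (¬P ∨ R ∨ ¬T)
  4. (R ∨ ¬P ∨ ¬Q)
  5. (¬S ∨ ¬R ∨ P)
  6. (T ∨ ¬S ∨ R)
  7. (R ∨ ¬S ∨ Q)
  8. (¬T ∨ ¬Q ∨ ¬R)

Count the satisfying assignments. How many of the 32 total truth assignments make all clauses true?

Split on R, then T.
  R=T, T=T: remaining (P,Q,S) ∈ {(F,F,F); (T,F,F); (T,F,T)} — 3.
  R=T, T=F: remaining (P,Q,S) ∈ {(F,F,F); (F,T,F); (T,T,F); (T,T,T)} — 4.
  R=F, T=T: remaining (P,Q,S) ∈ {(F,T,T)} — 1.
  R=F, T=F: remaining (P,Q,S) ∈ {(F,F,F); (F,T,F)} — 2.
Total: 3 + 4 + 1 + 2 = 10.

10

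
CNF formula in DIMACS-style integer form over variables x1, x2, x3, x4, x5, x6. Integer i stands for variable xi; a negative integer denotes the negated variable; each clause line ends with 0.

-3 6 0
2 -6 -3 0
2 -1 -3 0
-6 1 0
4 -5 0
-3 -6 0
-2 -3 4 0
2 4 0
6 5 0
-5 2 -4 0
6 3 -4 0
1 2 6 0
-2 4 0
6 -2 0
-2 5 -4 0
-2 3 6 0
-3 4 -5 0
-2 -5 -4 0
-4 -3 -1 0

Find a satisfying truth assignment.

x1=T, x2=F, x3=F, x4=T, x5=F, x6=T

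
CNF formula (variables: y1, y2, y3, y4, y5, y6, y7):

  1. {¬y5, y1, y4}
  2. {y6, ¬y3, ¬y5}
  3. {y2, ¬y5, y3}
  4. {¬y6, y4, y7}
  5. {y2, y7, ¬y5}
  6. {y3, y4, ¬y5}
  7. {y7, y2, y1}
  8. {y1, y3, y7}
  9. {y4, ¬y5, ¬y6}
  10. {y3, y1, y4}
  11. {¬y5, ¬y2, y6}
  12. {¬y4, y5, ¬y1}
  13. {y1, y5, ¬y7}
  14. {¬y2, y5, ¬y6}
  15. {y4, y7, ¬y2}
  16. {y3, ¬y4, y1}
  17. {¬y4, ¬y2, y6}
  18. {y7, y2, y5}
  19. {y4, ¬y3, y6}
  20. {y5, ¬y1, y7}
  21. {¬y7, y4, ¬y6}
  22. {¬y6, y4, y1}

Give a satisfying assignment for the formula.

y1 = F, y2 = T, y3 = T, y4 = T, y5 = T, y6 = T, y7 = F

Try y1 = False.
For the remaining variables, y2 = True, y3 = True, y4 = True, y5 = True, y6 = True, y7 = False works.
Every clause has at least one true literal under this assignment.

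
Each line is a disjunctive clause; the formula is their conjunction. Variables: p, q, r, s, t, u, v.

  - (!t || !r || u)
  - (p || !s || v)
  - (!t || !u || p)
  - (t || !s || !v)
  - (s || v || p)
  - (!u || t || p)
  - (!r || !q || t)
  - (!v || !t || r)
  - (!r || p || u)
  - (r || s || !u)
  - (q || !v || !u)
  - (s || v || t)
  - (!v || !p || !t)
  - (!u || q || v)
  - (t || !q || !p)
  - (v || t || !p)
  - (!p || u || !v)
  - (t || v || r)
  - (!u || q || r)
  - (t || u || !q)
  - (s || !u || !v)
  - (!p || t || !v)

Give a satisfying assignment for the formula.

Branch on p: take p = False.
Set q = False and propagate.
Branch on r: take r = False.
  then u is forced to False.
For the remaining variables, s = False, t = False, v = True works.

p = False  q = False  r = False  s = False  t = False  u = False  v = True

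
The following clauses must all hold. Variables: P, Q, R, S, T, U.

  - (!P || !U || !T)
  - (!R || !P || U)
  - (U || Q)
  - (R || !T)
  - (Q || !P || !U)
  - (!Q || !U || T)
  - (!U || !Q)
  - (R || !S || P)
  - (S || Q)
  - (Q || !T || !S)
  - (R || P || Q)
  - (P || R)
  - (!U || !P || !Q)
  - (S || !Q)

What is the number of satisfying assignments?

4

Satisfying assignments:
  P=F Q=F R=T S=T T=F U=T
  P=F Q=T R=T S=T T=F U=F
  P=F Q=T R=T S=T T=T U=F
  P=T Q=T R=F S=T T=F U=F
That's 4 in total.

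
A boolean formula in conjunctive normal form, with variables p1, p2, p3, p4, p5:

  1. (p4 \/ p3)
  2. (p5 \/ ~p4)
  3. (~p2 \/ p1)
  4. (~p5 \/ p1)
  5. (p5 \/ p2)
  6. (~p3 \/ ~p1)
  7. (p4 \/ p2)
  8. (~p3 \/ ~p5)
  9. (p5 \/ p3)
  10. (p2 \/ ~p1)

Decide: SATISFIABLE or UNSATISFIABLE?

SATISFIABLE

Try p1 = True.
  then p3 is forced to False.
  then p4 is forced to True.
  then p5 is forced to True.
  then p2 is forced to True.
So p1=T  p2=T  p3=F  p4=T  p5=T is a satisfying assignment.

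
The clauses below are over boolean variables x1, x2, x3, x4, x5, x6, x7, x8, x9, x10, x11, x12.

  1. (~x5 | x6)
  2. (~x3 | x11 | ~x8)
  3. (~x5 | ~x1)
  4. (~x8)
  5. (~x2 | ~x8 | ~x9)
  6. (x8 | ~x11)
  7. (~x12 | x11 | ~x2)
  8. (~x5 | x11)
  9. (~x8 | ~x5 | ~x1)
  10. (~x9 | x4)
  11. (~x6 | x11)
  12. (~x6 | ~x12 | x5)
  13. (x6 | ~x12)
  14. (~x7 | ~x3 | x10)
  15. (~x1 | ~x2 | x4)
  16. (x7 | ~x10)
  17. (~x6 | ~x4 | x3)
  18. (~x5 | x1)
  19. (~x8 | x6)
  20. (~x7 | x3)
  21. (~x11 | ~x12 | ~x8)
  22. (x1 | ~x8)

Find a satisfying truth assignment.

x1=F, x2=T, x3=T, x4=T, x5=F, x6=F, x7=T, x8=F, x9=T, x10=T, x11=F, x12=F

Unit propagation: (~x8) forces x8 = False.
The clause (~x11) is unit: x11 must be False.
(~x5) is a unit clause, so x5 = False.
(~x6) is a unit clause, so x6 = False.
The clause (~x12) is unit: x12 must be False.
Pure literal: x1 appears only negated; assign x1 = False.
Pure literal: x4 appears only positively; assign x4 = True.
Set x3 = True and propagate.
Branch on x7: take x7 = True.
  then x10 is forced to True.
x2, x9 are now unconstrained; take x2 = True, x9 = True.
Every clause has at least one true literal under this assignment.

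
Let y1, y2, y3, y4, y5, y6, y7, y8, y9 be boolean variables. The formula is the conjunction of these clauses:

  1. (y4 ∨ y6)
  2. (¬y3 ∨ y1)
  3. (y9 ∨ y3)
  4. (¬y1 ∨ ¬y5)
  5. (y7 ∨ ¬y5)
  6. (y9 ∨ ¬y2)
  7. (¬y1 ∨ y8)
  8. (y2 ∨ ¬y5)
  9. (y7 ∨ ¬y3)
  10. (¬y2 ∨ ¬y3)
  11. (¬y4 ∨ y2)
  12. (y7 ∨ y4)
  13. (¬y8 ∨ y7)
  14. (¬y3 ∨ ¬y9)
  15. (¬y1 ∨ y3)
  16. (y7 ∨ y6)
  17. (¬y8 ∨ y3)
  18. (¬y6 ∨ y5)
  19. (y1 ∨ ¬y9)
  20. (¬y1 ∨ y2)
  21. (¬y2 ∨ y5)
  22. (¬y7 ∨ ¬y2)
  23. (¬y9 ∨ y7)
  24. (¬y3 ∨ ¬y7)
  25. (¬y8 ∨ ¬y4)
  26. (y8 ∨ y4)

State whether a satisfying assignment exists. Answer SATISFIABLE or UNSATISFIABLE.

y3 = True:
  propagation gives y1=True, y5=False, y8=True, y7=True; an empty clause results — contradiction.
y3 = False:
  propagation gives y9=True, y1=False; an empty clause results — contradiction.
Every branch closes, so no satisfying assignment exists.

UNSATISFIABLE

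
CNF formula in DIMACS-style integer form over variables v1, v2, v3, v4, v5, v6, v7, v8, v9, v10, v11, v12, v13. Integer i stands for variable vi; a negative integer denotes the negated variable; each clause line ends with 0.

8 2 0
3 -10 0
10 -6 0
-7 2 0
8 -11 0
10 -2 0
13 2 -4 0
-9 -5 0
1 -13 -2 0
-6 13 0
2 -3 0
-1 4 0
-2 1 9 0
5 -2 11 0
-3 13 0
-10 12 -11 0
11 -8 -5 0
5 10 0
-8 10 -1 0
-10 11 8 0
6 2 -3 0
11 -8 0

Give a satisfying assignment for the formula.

v1=False, v2=False, v3=False, v4=False, v5=True, v6=False, v7=False, v8=True, v9=False, v10=False, v11=True, v12=False, v13=True

Check each clause:
  1. (v8 ∨ v2) — v8 is true.
  2. (¬v10 ∨ v3) — ¬v10 is true.
  3. (¬v6 ∨ v10) — ¬v6 is true.
  4. (v2 ∨ ¬v7) — ¬v7 is true.
  5. (¬v11 ∨ v8) — v8 is true.
  6. (v10 ∨ ¬v2) — ¬v2 is true.
  7. (¬v4 ∨ v2 ∨ v13) — ¬v4 is true.
  8. (¬v5 ∨ ¬v9) — ¬v9 is true.
  9. (v1 ∨ ¬v2 ∨ ¬v13) — ¬v2 is true.
  10. (v13 ∨ ¬v6) — ¬v6 is true.
  11. (¬v3 ∨ v2) — ¬v3 is true.
  12. (¬v1 ∨ v4) — ¬v1 is true.
  13. (¬v2 ∨ v1 ∨ v9) — ¬v2 is true.
  14. (v5 ∨ v11 ∨ ¬v2) — v11 is true.
  15. (v13 ∨ ¬v3) — v13 is true.
  16. (v12 ∨ ¬v10 ∨ ¬v11) — ¬v10 is true.
  17. (¬v5 ∨ ¬v8 ∨ v11) — v11 is true.
  18. (v5 ∨ v10) — v5 is true.
  19. (¬v1 ∨ ¬v8 ∨ v10) — ¬v1 is true.
  20. (¬v10 ∨ v8 ∨ v11) — v8 is true.
  21. (v2 ∨ ¬v3 ∨ v6) — ¬v3 is true.
  22. (v11 ∨ ¬v8) — v11 is true.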